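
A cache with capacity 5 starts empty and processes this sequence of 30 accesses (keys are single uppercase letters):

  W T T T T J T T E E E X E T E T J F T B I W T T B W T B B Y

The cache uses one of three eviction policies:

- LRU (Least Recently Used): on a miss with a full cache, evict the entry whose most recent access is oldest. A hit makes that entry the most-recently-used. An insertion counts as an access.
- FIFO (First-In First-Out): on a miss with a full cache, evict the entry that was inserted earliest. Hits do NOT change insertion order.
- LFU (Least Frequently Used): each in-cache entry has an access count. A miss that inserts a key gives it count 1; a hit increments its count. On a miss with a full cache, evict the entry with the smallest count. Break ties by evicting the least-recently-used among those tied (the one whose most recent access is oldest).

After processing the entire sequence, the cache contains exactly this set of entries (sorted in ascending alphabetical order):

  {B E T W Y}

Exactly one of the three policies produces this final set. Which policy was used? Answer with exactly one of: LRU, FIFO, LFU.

Simulating under each policy and comparing final sets:
  LRU: final set = {B I T W Y} -> differs
  FIFO: final set = {B I T W Y} -> differs
  LFU: final set = {B E T W Y} -> MATCHES target
Only LFU produces the target set.

Answer: LFU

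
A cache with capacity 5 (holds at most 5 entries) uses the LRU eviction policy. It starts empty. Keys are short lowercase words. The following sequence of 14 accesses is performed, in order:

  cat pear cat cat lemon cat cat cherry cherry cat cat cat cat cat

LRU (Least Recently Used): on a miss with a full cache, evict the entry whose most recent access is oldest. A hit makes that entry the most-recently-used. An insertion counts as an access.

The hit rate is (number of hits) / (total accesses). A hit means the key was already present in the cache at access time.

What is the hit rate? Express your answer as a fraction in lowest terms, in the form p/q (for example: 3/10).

LRU simulation (capacity=5):
  1. access cat: MISS. Cache (LRU->MRU): [cat]
  2. access pear: MISS. Cache (LRU->MRU): [cat pear]
  3. access cat: HIT. Cache (LRU->MRU): [pear cat]
  4. access cat: HIT. Cache (LRU->MRU): [pear cat]
  5. access lemon: MISS. Cache (LRU->MRU): [pear cat lemon]
  6. access cat: HIT. Cache (LRU->MRU): [pear lemon cat]
  7. access cat: HIT. Cache (LRU->MRU): [pear lemon cat]
  8. access cherry: MISS. Cache (LRU->MRU): [pear lemon cat cherry]
  9. access cherry: HIT. Cache (LRU->MRU): [pear lemon cat cherry]
  10. access cat: HIT. Cache (LRU->MRU): [pear lemon cherry cat]
  11. access cat: HIT. Cache (LRU->MRU): [pear lemon cherry cat]
  12. access cat: HIT. Cache (LRU->MRU): [pear lemon cherry cat]
  13. access cat: HIT. Cache (LRU->MRU): [pear lemon cherry cat]
  14. access cat: HIT. Cache (LRU->MRU): [pear lemon cherry cat]
Total: 10 hits, 4 misses, 0 evictions

Hit rate = 10/14 = 5/7

Answer: 5/7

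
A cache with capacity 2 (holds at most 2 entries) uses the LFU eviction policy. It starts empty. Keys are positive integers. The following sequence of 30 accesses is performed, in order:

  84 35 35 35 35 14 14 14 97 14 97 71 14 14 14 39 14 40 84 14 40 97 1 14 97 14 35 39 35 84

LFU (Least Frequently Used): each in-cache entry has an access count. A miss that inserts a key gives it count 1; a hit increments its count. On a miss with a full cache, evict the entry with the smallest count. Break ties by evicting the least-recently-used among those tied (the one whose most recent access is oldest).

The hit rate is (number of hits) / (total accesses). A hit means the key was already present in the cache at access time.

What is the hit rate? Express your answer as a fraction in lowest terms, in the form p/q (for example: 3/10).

Answer: 3/10

Derivation:
LFU simulation (capacity=2):
  1. access 84: MISS. Cache: [84(c=1)]
  2. access 35: MISS. Cache: [84(c=1) 35(c=1)]
  3. access 35: HIT, count now 2. Cache: [84(c=1) 35(c=2)]
  4. access 35: HIT, count now 3. Cache: [84(c=1) 35(c=3)]
  5. access 35: HIT, count now 4. Cache: [84(c=1) 35(c=4)]
  6. access 14: MISS, evict 84(c=1). Cache: [14(c=1) 35(c=4)]
  7. access 14: HIT, count now 2. Cache: [14(c=2) 35(c=4)]
  8. access 14: HIT, count now 3. Cache: [14(c=3) 35(c=4)]
  9. access 97: MISS, evict 14(c=3). Cache: [97(c=1) 35(c=4)]
  10. access 14: MISS, evict 97(c=1). Cache: [14(c=1) 35(c=4)]
  11. access 97: MISS, evict 14(c=1). Cache: [97(c=1) 35(c=4)]
  12. access 71: MISS, evict 97(c=1). Cache: [71(c=1) 35(c=4)]
  13. access 14: MISS, evict 71(c=1). Cache: [14(c=1) 35(c=4)]
  14. access 14: HIT, count now 2. Cache: [14(c=2) 35(c=4)]
  15. access 14: HIT, count now 3. Cache: [14(c=3) 35(c=4)]
  16. access 39: MISS, evict 14(c=3). Cache: [39(c=1) 35(c=4)]
  17. access 14: MISS, evict 39(c=1). Cache: [14(c=1) 35(c=4)]
  18. access 40: MISS, evict 14(c=1). Cache: [40(c=1) 35(c=4)]
  19. access 84: MISS, evict 40(c=1). Cache: [84(c=1) 35(c=4)]
  20. access 14: MISS, evict 84(c=1). Cache: [14(c=1) 35(c=4)]
  21. access 40: MISS, evict 14(c=1). Cache: [40(c=1) 35(c=4)]
  22. access 97: MISS, evict 40(c=1). Cache: [97(c=1) 35(c=4)]
  23. access 1: MISS, evict 97(c=1). Cache: [1(c=1) 35(c=4)]
  24. access 14: MISS, evict 1(c=1). Cache: [14(c=1) 35(c=4)]
  25. access 97: MISS, evict 14(c=1). Cache: [97(c=1) 35(c=4)]
  26. access 14: MISS, evict 97(c=1). Cache: [14(c=1) 35(c=4)]
  27. access 35: HIT, count now 5. Cache: [14(c=1) 35(c=5)]
  28. access 39: MISS, evict 14(c=1). Cache: [39(c=1) 35(c=5)]
  29. access 35: HIT, count now 6. Cache: [39(c=1) 35(c=6)]
  30. access 84: MISS, evict 39(c=1). Cache: [84(c=1) 35(c=6)]
Total: 9 hits, 21 misses, 19 evictions

Hit rate = 9/30 = 3/10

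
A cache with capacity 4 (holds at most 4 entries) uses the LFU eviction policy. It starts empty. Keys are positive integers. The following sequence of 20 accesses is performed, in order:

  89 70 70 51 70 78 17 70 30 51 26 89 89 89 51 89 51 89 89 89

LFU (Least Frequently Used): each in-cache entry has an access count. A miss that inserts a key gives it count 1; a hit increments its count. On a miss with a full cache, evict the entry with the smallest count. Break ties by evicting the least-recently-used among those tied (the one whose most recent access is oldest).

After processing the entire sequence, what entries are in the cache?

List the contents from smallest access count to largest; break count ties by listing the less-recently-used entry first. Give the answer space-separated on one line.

LFU simulation (capacity=4):
  1. access 89: MISS. Cache: [89(c=1)]
  2. access 70: MISS. Cache: [89(c=1) 70(c=1)]
  3. access 70: HIT, count now 2. Cache: [89(c=1) 70(c=2)]
  4. access 51: MISS. Cache: [89(c=1) 51(c=1) 70(c=2)]
  5. access 70: HIT, count now 3. Cache: [89(c=1) 51(c=1) 70(c=3)]
  6. access 78: MISS. Cache: [89(c=1) 51(c=1) 78(c=1) 70(c=3)]
  7. access 17: MISS, evict 89(c=1). Cache: [51(c=1) 78(c=1) 17(c=1) 70(c=3)]
  8. access 70: HIT, count now 4. Cache: [51(c=1) 78(c=1) 17(c=1) 70(c=4)]
  9. access 30: MISS, evict 51(c=1). Cache: [78(c=1) 17(c=1) 30(c=1) 70(c=4)]
  10. access 51: MISS, evict 78(c=1). Cache: [17(c=1) 30(c=1) 51(c=1) 70(c=4)]
  11. access 26: MISS, evict 17(c=1). Cache: [30(c=1) 51(c=1) 26(c=1) 70(c=4)]
  12. access 89: MISS, evict 30(c=1). Cache: [51(c=1) 26(c=1) 89(c=1) 70(c=4)]
  13. access 89: HIT, count now 2. Cache: [51(c=1) 26(c=1) 89(c=2) 70(c=4)]
  14. access 89: HIT, count now 3. Cache: [51(c=1) 26(c=1) 89(c=3) 70(c=4)]
  15. access 51: HIT, count now 2. Cache: [26(c=1) 51(c=2) 89(c=3) 70(c=4)]
  16. access 89: HIT, count now 4. Cache: [26(c=1) 51(c=2) 70(c=4) 89(c=4)]
  17. access 51: HIT, count now 3. Cache: [26(c=1) 51(c=3) 70(c=4) 89(c=4)]
  18. access 89: HIT, count now 5. Cache: [26(c=1) 51(c=3) 70(c=4) 89(c=5)]
  19. access 89: HIT, count now 6. Cache: [26(c=1) 51(c=3) 70(c=4) 89(c=6)]
  20. access 89: HIT, count now 7. Cache: [26(c=1) 51(c=3) 70(c=4) 89(c=7)]
Total: 11 hits, 9 misses, 5 evictions

Answer: 26 51 70 89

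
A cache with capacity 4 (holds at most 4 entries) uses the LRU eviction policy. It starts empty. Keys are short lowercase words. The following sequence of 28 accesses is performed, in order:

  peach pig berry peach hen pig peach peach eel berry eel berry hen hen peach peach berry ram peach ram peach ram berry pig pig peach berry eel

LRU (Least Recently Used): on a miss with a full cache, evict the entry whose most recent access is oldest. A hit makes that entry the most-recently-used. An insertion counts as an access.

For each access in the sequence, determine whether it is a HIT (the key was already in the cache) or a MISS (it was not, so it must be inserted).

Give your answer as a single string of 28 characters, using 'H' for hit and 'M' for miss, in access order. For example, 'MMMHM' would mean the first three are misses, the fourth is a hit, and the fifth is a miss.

Answer: MMMHMHHHMMHHMHHHHMHHHHHMHHHM

Derivation:
LRU simulation (capacity=4):
  1. access peach: MISS. Cache (LRU->MRU): [peach]
  2. access pig: MISS. Cache (LRU->MRU): [peach pig]
  3. access berry: MISS. Cache (LRU->MRU): [peach pig berry]
  4. access peach: HIT. Cache (LRU->MRU): [pig berry peach]
  5. access hen: MISS. Cache (LRU->MRU): [pig berry peach hen]
  6. access pig: HIT. Cache (LRU->MRU): [berry peach hen pig]
  7. access peach: HIT. Cache (LRU->MRU): [berry hen pig peach]
  8. access peach: HIT. Cache (LRU->MRU): [berry hen pig peach]
  9. access eel: MISS, evict berry. Cache (LRU->MRU): [hen pig peach eel]
  10. access berry: MISS, evict hen. Cache (LRU->MRU): [pig peach eel berry]
  11. access eel: HIT. Cache (LRU->MRU): [pig peach berry eel]
  12. access berry: HIT. Cache (LRU->MRU): [pig peach eel berry]
  13. access hen: MISS, evict pig. Cache (LRU->MRU): [peach eel berry hen]
  14. access hen: HIT. Cache (LRU->MRU): [peach eel berry hen]
  15. access peach: HIT. Cache (LRU->MRU): [eel berry hen peach]
  16. access peach: HIT. Cache (LRU->MRU): [eel berry hen peach]
  17. access berry: HIT. Cache (LRU->MRU): [eel hen peach berry]
  18. access ram: MISS, evict eel. Cache (LRU->MRU): [hen peach berry ram]
  19. access peach: HIT. Cache (LRU->MRU): [hen berry ram peach]
  20. access ram: HIT. Cache (LRU->MRU): [hen berry peach ram]
  21. access peach: HIT. Cache (LRU->MRU): [hen berry ram peach]
  22. access ram: HIT. Cache (LRU->MRU): [hen berry peach ram]
  23. access berry: HIT. Cache (LRU->MRU): [hen peach ram berry]
  24. access pig: MISS, evict hen. Cache (LRU->MRU): [peach ram berry pig]
  25. access pig: HIT. Cache (LRU->MRU): [peach ram berry pig]
  26. access peach: HIT. Cache (LRU->MRU): [ram berry pig peach]
  27. access berry: HIT. Cache (LRU->MRU): [ram pig peach berry]
  28. access eel: MISS, evict ram. Cache (LRU->MRU): [pig peach berry eel]
Total: 18 hits, 10 misses, 6 evictions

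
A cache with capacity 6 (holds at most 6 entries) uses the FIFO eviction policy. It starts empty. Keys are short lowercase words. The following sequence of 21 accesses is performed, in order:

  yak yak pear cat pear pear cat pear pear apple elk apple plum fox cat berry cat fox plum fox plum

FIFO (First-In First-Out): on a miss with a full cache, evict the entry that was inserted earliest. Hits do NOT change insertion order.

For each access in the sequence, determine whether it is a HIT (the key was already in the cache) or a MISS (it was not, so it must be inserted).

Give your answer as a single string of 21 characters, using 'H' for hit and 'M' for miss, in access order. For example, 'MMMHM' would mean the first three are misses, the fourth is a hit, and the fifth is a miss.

Answer: MHMMHHHHHMMHMMHMHHHHH

Derivation:
FIFO simulation (capacity=6):
  1. access yak: MISS. Cache (old->new): [yak]
  2. access yak: HIT. Cache (old->new): [yak]
  3. access pear: MISS. Cache (old->new): [yak pear]
  4. access cat: MISS. Cache (old->new): [yak pear cat]
  5. access pear: HIT. Cache (old->new): [yak pear cat]
  6. access pear: HIT. Cache (old->new): [yak pear cat]
  7. access cat: HIT. Cache (old->new): [yak pear cat]
  8. access pear: HIT. Cache (old->new): [yak pear cat]
  9. access pear: HIT. Cache (old->new): [yak pear cat]
  10. access apple: MISS. Cache (old->new): [yak pear cat apple]
  11. access elk: MISS. Cache (old->new): [yak pear cat apple elk]
  12. access apple: HIT. Cache (old->new): [yak pear cat apple elk]
  13. access plum: MISS. Cache (old->new): [yak pear cat apple elk plum]
  14. access fox: MISS, evict yak. Cache (old->new): [pear cat apple elk plum fox]
  15. access cat: HIT. Cache (old->new): [pear cat apple elk plum fox]
  16. access berry: MISS, evict pear. Cache (old->new): [cat apple elk plum fox berry]
  17. access cat: HIT. Cache (old->new): [cat apple elk plum fox berry]
  18. access fox: HIT. Cache (old->new): [cat apple elk plum fox berry]
  19. access plum: HIT. Cache (old->new): [cat apple elk plum fox berry]
  20. access fox: HIT. Cache (old->new): [cat apple elk plum fox berry]
  21. access plum: HIT. Cache (old->new): [cat apple elk plum fox berry]
Total: 13 hits, 8 misses, 2 evictions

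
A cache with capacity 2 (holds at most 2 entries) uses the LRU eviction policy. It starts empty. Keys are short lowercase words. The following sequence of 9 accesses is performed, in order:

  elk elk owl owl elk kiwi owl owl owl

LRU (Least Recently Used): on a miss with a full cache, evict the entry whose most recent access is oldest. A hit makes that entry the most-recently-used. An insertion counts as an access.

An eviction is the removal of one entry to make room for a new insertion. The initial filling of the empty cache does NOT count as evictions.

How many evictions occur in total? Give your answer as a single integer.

Answer: 2

Derivation:
LRU simulation (capacity=2):
  1. access elk: MISS. Cache (LRU->MRU): [elk]
  2. access elk: HIT. Cache (LRU->MRU): [elk]
  3. access owl: MISS. Cache (LRU->MRU): [elk owl]
  4. access owl: HIT. Cache (LRU->MRU): [elk owl]
  5. access elk: HIT. Cache (LRU->MRU): [owl elk]
  6. access kiwi: MISS, evict owl. Cache (LRU->MRU): [elk kiwi]
  7. access owl: MISS, evict elk. Cache (LRU->MRU): [kiwi owl]
  8. access owl: HIT. Cache (LRU->MRU): [kiwi owl]
  9. access owl: HIT. Cache (LRU->MRU): [kiwi owl]
Total: 5 hits, 4 misses, 2 evictions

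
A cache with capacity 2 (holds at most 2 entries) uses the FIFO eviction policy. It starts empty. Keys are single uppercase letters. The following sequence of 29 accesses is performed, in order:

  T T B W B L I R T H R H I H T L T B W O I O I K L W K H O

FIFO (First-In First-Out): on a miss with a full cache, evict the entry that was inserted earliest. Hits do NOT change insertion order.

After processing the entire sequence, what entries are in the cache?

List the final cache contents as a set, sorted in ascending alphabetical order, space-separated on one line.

FIFO simulation (capacity=2):
  1. access T: MISS. Cache (old->new): [T]
  2. access T: HIT. Cache (old->new): [T]
  3. access B: MISS. Cache (old->new): [T B]
  4. access W: MISS, evict T. Cache (old->new): [B W]
  5. access B: HIT. Cache (old->new): [B W]
  6. access L: MISS, evict B. Cache (old->new): [W L]
  7. access I: MISS, evict W. Cache (old->new): [L I]
  8. access R: MISS, evict L. Cache (old->new): [I R]
  9. access T: MISS, evict I. Cache (old->new): [R T]
  10. access H: MISS, evict R. Cache (old->new): [T H]
  11. access R: MISS, evict T. Cache (old->new): [H R]
  12. access H: HIT. Cache (old->new): [H R]
  13. access I: MISS, evict H. Cache (old->new): [R I]
  14. access H: MISS, evict R. Cache (old->new): [I H]
  15. access T: MISS, evict I. Cache (old->new): [H T]
  16. access L: MISS, evict H. Cache (old->new): [T L]
  17. access T: HIT. Cache (old->new): [T L]
  18. access B: MISS, evict T. Cache (old->new): [L B]
  19. access W: MISS, evict L. Cache (old->new): [B W]
  20. access O: MISS, evict B. Cache (old->new): [W O]
  21. access I: MISS, evict W. Cache (old->new): [O I]
  22. access O: HIT. Cache (old->new): [O I]
  23. access I: HIT. Cache (old->new): [O I]
  24. access K: MISS, evict O. Cache (old->new): [I K]
  25. access L: MISS, evict I. Cache (old->new): [K L]
  26. access W: MISS, evict K. Cache (old->new): [L W]
  27. access K: MISS, evict L. Cache (old->new): [W K]
  28. access H: MISS, evict W. Cache (old->new): [K H]
  29. access O: MISS, evict K. Cache (old->new): [H O]
Total: 6 hits, 23 misses, 21 evictions

Answer: H O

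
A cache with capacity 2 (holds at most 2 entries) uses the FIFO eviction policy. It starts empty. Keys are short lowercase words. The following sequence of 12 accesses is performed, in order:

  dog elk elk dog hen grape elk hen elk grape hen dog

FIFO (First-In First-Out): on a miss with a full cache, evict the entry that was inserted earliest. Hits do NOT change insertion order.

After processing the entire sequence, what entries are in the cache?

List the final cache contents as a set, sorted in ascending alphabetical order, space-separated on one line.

Answer: dog grape

Derivation:
FIFO simulation (capacity=2):
  1. access dog: MISS. Cache (old->new): [dog]
  2. access elk: MISS. Cache (old->new): [dog elk]
  3. access elk: HIT. Cache (old->new): [dog elk]
  4. access dog: HIT. Cache (old->new): [dog elk]
  5. access hen: MISS, evict dog. Cache (old->new): [elk hen]
  6. access grape: MISS, evict elk. Cache (old->new): [hen grape]
  7. access elk: MISS, evict hen. Cache (old->new): [grape elk]
  8. access hen: MISS, evict grape. Cache (old->new): [elk hen]
  9. access elk: HIT. Cache (old->new): [elk hen]
  10. access grape: MISS, evict elk. Cache (old->new): [hen grape]
  11. access hen: HIT. Cache (old->new): [hen grape]
  12. access dog: MISS, evict hen. Cache (old->new): [grape dog]
Total: 4 hits, 8 misses, 6 evictions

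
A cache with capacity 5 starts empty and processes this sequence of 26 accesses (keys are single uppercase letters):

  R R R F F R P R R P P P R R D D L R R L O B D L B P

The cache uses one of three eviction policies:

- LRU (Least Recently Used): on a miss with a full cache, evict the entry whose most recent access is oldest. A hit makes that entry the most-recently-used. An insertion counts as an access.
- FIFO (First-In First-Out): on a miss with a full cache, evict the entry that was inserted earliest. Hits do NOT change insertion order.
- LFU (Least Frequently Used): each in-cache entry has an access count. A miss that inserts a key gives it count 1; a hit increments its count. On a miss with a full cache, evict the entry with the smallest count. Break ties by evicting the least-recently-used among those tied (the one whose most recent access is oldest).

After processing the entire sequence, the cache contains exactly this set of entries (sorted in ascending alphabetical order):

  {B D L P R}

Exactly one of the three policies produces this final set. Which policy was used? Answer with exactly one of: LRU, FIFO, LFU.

Simulating under each policy and comparing final sets:
  LRU: final set = {B D L O P} -> differs
  FIFO: final set = {B D L O P} -> differs
  LFU: final set = {B D L P R} -> MATCHES target
Only LFU produces the target set.

Answer: LFU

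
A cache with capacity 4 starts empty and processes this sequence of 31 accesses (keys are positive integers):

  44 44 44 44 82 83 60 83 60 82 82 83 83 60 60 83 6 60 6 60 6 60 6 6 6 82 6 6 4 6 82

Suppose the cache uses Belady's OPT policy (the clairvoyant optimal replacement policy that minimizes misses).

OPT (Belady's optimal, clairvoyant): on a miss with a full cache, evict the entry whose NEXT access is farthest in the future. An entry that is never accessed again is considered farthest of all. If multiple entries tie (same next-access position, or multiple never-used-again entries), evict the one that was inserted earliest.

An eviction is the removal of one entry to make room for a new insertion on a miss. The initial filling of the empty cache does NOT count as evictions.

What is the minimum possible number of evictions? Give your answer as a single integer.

OPT (Belady) simulation (capacity=4):
  1. access 44: MISS. Cache: [44]
  2. access 44: HIT. Next use of 44: step 3. Cache: [44]
  3. access 44: HIT. Next use of 44: step 4. Cache: [44]
  4. access 44: HIT. Next use of 44: never. Cache: [44]
  5. access 82: MISS. Cache: [44 82]
  6. access 83: MISS. Cache: [44 82 83]
  7. access 60: MISS. Cache: [44 82 83 60]
  8. access 83: HIT. Next use of 83: step 12. Cache: [44 82 83 60]
  9. access 60: HIT. Next use of 60: step 14. Cache: [44 82 83 60]
  10. access 82: HIT. Next use of 82: step 11. Cache: [44 82 83 60]
  11. access 82: HIT. Next use of 82: step 26. Cache: [44 82 83 60]
  12. access 83: HIT. Next use of 83: step 13. Cache: [44 82 83 60]
  13. access 83: HIT. Next use of 83: step 16. Cache: [44 82 83 60]
  14. access 60: HIT. Next use of 60: step 15. Cache: [44 82 83 60]
  15. access 60: HIT. Next use of 60: step 18. Cache: [44 82 83 60]
  16. access 83: HIT. Next use of 83: never. Cache: [44 82 83 60]
  17. access 6: MISS, evict 44 (next use: never). Cache: [82 83 60 6]
  18. access 60: HIT. Next use of 60: step 20. Cache: [82 83 60 6]
  19. access 6: HIT. Next use of 6: step 21. Cache: [82 83 60 6]
  20. access 60: HIT. Next use of 60: step 22. Cache: [82 83 60 6]
  21. access 6: HIT. Next use of 6: step 23. Cache: [82 83 60 6]
  22. access 60: HIT. Next use of 60: never. Cache: [82 83 60 6]
  23. access 6: HIT. Next use of 6: step 24. Cache: [82 83 60 6]
  24. access 6: HIT. Next use of 6: step 25. Cache: [82 83 60 6]
  25. access 6: HIT. Next use of 6: step 27. Cache: [82 83 60 6]
  26. access 82: HIT. Next use of 82: step 31. Cache: [82 83 60 6]
  27. access 6: HIT. Next use of 6: step 28. Cache: [82 83 60 6]
  28. access 6: HIT. Next use of 6: step 30. Cache: [82 83 60 6]
  29. access 4: MISS, evict 83 (next use: never). Cache: [82 60 6 4]
  30. access 6: HIT. Next use of 6: never. Cache: [82 60 6 4]
  31. access 82: HIT. Next use of 82: never. Cache: [82 60 6 4]
Total: 25 hits, 6 misses, 2 evictions

Answer: 2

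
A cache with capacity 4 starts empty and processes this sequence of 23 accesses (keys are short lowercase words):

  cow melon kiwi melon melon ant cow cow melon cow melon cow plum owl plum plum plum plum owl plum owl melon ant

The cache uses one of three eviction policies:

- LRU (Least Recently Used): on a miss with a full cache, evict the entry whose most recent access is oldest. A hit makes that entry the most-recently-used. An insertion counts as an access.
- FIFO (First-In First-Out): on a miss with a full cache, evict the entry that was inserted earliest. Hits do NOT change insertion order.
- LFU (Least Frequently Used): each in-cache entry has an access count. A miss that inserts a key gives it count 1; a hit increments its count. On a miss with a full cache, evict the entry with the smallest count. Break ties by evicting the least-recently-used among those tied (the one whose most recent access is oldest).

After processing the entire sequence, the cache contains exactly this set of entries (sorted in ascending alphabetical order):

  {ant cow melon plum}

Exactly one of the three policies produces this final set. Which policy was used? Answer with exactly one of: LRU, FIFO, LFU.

Simulating under each policy and comparing final sets:
  LRU: final set = {ant melon owl plum} -> differs
  FIFO: final set = {ant melon owl plum} -> differs
  LFU: final set = {ant cow melon plum} -> MATCHES target
Only LFU produces the target set.

Answer: LFU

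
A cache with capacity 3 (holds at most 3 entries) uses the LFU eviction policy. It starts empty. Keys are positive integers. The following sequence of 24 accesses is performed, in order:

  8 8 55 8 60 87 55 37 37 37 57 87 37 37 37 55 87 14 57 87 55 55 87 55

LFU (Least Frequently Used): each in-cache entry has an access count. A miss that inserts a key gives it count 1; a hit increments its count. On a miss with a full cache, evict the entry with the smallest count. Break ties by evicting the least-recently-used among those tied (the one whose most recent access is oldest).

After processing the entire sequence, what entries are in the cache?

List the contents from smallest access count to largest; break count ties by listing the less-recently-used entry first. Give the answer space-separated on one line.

Answer: 55 8 37

Derivation:
LFU simulation (capacity=3):
  1. access 8: MISS. Cache: [8(c=1)]
  2. access 8: HIT, count now 2. Cache: [8(c=2)]
  3. access 55: MISS. Cache: [55(c=1) 8(c=2)]
  4. access 8: HIT, count now 3. Cache: [55(c=1) 8(c=3)]
  5. access 60: MISS. Cache: [55(c=1) 60(c=1) 8(c=3)]
  6. access 87: MISS, evict 55(c=1). Cache: [60(c=1) 87(c=1) 8(c=3)]
  7. access 55: MISS, evict 60(c=1). Cache: [87(c=1) 55(c=1) 8(c=3)]
  8. access 37: MISS, evict 87(c=1). Cache: [55(c=1) 37(c=1) 8(c=3)]
  9. access 37: HIT, count now 2. Cache: [55(c=1) 37(c=2) 8(c=3)]
  10. access 37: HIT, count now 3. Cache: [55(c=1) 8(c=3) 37(c=3)]
  11. access 57: MISS, evict 55(c=1). Cache: [57(c=1) 8(c=3) 37(c=3)]
  12. access 87: MISS, evict 57(c=1). Cache: [87(c=1) 8(c=3) 37(c=3)]
  13. access 37: HIT, count now 4. Cache: [87(c=1) 8(c=3) 37(c=4)]
  14. access 37: HIT, count now 5. Cache: [87(c=1) 8(c=3) 37(c=5)]
  15. access 37: HIT, count now 6. Cache: [87(c=1) 8(c=3) 37(c=6)]
  16. access 55: MISS, evict 87(c=1). Cache: [55(c=1) 8(c=3) 37(c=6)]
  17. access 87: MISS, evict 55(c=1). Cache: [87(c=1) 8(c=3) 37(c=6)]
  18. access 14: MISS, evict 87(c=1). Cache: [14(c=1) 8(c=3) 37(c=6)]
  19. access 57: MISS, evict 14(c=1). Cache: [57(c=1) 8(c=3) 37(c=6)]
  20. access 87: MISS, evict 57(c=1). Cache: [87(c=1) 8(c=3) 37(c=6)]
  21. access 55: MISS, evict 87(c=1). Cache: [55(c=1) 8(c=3) 37(c=6)]
  22. access 55: HIT, count now 2. Cache: [55(c=2) 8(c=3) 37(c=6)]
  23. access 87: MISS, evict 55(c=2). Cache: [87(c=1) 8(c=3) 37(c=6)]
  24. access 55: MISS, evict 87(c=1). Cache: [55(c=1) 8(c=3) 37(c=6)]
Total: 8 hits, 16 misses, 13 evictions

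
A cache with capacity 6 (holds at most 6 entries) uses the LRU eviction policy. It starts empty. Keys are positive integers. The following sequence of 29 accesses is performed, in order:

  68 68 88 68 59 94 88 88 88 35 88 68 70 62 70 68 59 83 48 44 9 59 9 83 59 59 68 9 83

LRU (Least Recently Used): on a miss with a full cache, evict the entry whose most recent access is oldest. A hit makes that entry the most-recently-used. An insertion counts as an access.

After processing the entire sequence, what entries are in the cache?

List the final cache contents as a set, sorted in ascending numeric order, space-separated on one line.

Answer: 9 44 48 59 68 83

Derivation:
LRU simulation (capacity=6):
  1. access 68: MISS. Cache (LRU->MRU): [68]
  2. access 68: HIT. Cache (LRU->MRU): [68]
  3. access 88: MISS. Cache (LRU->MRU): [68 88]
  4. access 68: HIT. Cache (LRU->MRU): [88 68]
  5. access 59: MISS. Cache (LRU->MRU): [88 68 59]
  6. access 94: MISS. Cache (LRU->MRU): [88 68 59 94]
  7. access 88: HIT. Cache (LRU->MRU): [68 59 94 88]
  8. access 88: HIT. Cache (LRU->MRU): [68 59 94 88]
  9. access 88: HIT. Cache (LRU->MRU): [68 59 94 88]
  10. access 35: MISS. Cache (LRU->MRU): [68 59 94 88 35]
  11. access 88: HIT. Cache (LRU->MRU): [68 59 94 35 88]
  12. access 68: HIT. Cache (LRU->MRU): [59 94 35 88 68]
  13. access 70: MISS. Cache (LRU->MRU): [59 94 35 88 68 70]
  14. access 62: MISS, evict 59. Cache (LRU->MRU): [94 35 88 68 70 62]
  15. access 70: HIT. Cache (LRU->MRU): [94 35 88 68 62 70]
  16. access 68: HIT. Cache (LRU->MRU): [94 35 88 62 70 68]
  17. access 59: MISS, evict 94. Cache (LRU->MRU): [35 88 62 70 68 59]
  18. access 83: MISS, evict 35. Cache (LRU->MRU): [88 62 70 68 59 83]
  19. access 48: MISS, evict 88. Cache (LRU->MRU): [62 70 68 59 83 48]
  20. access 44: MISS, evict 62. Cache (LRU->MRU): [70 68 59 83 48 44]
  21. access 9: MISS, evict 70. Cache (LRU->MRU): [68 59 83 48 44 9]
  22. access 59: HIT. Cache (LRU->MRU): [68 83 48 44 9 59]
  23. access 9: HIT. Cache (LRU->MRU): [68 83 48 44 59 9]
  24. access 83: HIT. Cache (LRU->MRU): [68 48 44 59 9 83]
  25. access 59: HIT. Cache (LRU->MRU): [68 48 44 9 83 59]
  26. access 59: HIT. Cache (LRU->MRU): [68 48 44 9 83 59]
  27. access 68: HIT. Cache (LRU->MRU): [48 44 9 83 59 68]
  28. access 9: HIT. Cache (LRU->MRU): [48 44 83 59 68 9]
  29. access 83: HIT. Cache (LRU->MRU): [48 44 59 68 9 83]
Total: 17 hits, 12 misses, 6 evictions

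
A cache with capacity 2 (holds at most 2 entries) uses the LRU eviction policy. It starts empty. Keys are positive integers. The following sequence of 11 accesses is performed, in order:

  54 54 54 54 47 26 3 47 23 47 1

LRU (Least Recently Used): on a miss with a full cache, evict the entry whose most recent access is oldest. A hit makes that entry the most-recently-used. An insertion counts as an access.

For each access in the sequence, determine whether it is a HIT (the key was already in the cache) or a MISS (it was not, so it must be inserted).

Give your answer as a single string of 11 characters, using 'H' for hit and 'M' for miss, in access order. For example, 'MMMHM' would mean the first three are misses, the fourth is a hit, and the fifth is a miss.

Answer: MHHHMMMMMHM

Derivation:
LRU simulation (capacity=2):
  1. access 54: MISS. Cache (LRU->MRU): [54]
  2. access 54: HIT. Cache (LRU->MRU): [54]
  3. access 54: HIT. Cache (LRU->MRU): [54]
  4. access 54: HIT. Cache (LRU->MRU): [54]
  5. access 47: MISS. Cache (LRU->MRU): [54 47]
  6. access 26: MISS, evict 54. Cache (LRU->MRU): [47 26]
  7. access 3: MISS, evict 47. Cache (LRU->MRU): [26 3]
  8. access 47: MISS, evict 26. Cache (LRU->MRU): [3 47]
  9. access 23: MISS, evict 3. Cache (LRU->MRU): [47 23]
  10. access 47: HIT. Cache (LRU->MRU): [23 47]
  11. access 1: MISS, evict 23. Cache (LRU->MRU): [47 1]
Total: 4 hits, 7 misses, 5 evictions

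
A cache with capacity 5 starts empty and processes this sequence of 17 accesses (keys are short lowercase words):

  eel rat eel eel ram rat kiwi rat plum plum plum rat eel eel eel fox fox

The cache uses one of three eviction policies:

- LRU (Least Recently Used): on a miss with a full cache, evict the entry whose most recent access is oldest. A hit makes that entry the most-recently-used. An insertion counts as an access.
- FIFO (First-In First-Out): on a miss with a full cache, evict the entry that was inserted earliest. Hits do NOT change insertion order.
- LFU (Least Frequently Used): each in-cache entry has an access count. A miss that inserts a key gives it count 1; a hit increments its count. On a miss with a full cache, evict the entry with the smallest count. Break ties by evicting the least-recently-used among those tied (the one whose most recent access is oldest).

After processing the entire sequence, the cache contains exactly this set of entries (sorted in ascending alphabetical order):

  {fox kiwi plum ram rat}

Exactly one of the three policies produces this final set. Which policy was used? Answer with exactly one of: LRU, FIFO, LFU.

Answer: FIFO

Derivation:
Simulating under each policy and comparing final sets:
  LRU: final set = {eel fox kiwi plum rat} -> differs
  FIFO: final set = {fox kiwi plum ram rat} -> MATCHES target
  LFU: final set = {eel fox kiwi plum rat} -> differs
Only FIFO produces the target set.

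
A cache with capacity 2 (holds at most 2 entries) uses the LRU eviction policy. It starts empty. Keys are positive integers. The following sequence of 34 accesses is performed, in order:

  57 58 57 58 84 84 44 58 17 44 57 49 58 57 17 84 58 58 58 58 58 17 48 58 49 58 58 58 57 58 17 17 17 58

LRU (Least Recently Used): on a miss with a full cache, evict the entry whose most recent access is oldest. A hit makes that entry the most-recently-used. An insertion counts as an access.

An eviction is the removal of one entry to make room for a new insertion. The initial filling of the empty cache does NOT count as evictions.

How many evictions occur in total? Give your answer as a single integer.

LRU simulation (capacity=2):
  1. access 57: MISS. Cache (LRU->MRU): [57]
  2. access 58: MISS. Cache (LRU->MRU): [57 58]
  3. access 57: HIT. Cache (LRU->MRU): [58 57]
  4. access 58: HIT. Cache (LRU->MRU): [57 58]
  5. access 84: MISS, evict 57. Cache (LRU->MRU): [58 84]
  6. access 84: HIT. Cache (LRU->MRU): [58 84]
  7. access 44: MISS, evict 58. Cache (LRU->MRU): [84 44]
  8. access 58: MISS, evict 84. Cache (LRU->MRU): [44 58]
  9. access 17: MISS, evict 44. Cache (LRU->MRU): [58 17]
  10. access 44: MISS, evict 58. Cache (LRU->MRU): [17 44]
  11. access 57: MISS, evict 17. Cache (LRU->MRU): [44 57]
  12. access 49: MISS, evict 44. Cache (LRU->MRU): [57 49]
  13. access 58: MISS, evict 57. Cache (LRU->MRU): [49 58]
  14. access 57: MISS, evict 49. Cache (LRU->MRU): [58 57]
  15. access 17: MISS, evict 58. Cache (LRU->MRU): [57 17]
  16. access 84: MISS, evict 57. Cache (LRU->MRU): [17 84]
  17. access 58: MISS, evict 17. Cache (LRU->MRU): [84 58]
  18. access 58: HIT. Cache (LRU->MRU): [84 58]
  19. access 58: HIT. Cache (LRU->MRU): [84 58]
  20. access 58: HIT. Cache (LRU->MRU): [84 58]
  21. access 58: HIT. Cache (LRU->MRU): [84 58]
  22. access 17: MISS, evict 84. Cache (LRU->MRU): [58 17]
  23. access 48: MISS, evict 58. Cache (LRU->MRU): [17 48]
  24. access 58: MISS, evict 17. Cache (LRU->MRU): [48 58]
  25. access 49: MISS, evict 48. Cache (LRU->MRU): [58 49]
  26. access 58: HIT. Cache (LRU->MRU): [49 58]
  27. access 58: HIT. Cache (LRU->MRU): [49 58]
  28. access 58: HIT. Cache (LRU->MRU): [49 58]
  29. access 57: MISS, evict 49. Cache (LRU->MRU): [58 57]
  30. access 58: HIT. Cache (LRU->MRU): [57 58]
  31. access 17: MISS, evict 57. Cache (LRU->MRU): [58 17]
  32. access 17: HIT. Cache (LRU->MRU): [58 17]
  33. access 17: HIT. Cache (LRU->MRU): [58 17]
  34. access 58: HIT. Cache (LRU->MRU): [17 58]
Total: 14 hits, 20 misses, 18 evictions

Answer: 18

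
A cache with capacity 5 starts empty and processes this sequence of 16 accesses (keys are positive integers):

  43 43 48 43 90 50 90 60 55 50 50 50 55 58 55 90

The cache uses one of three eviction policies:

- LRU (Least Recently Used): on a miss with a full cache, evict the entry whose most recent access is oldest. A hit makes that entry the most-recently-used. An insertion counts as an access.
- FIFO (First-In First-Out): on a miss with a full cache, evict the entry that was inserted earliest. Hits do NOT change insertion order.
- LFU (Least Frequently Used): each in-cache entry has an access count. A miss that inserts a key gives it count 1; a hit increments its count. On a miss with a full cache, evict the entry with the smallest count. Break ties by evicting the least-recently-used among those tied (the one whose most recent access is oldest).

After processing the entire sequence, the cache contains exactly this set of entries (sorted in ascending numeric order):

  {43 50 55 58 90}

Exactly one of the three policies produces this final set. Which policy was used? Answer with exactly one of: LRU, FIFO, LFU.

Answer: LFU

Derivation:
Simulating under each policy and comparing final sets:
  LRU: final set = {50 55 58 60 90} -> differs
  FIFO: final set = {50 55 58 60 90} -> differs
  LFU: final set = {43 50 55 58 90} -> MATCHES target
Only LFU produces the target set.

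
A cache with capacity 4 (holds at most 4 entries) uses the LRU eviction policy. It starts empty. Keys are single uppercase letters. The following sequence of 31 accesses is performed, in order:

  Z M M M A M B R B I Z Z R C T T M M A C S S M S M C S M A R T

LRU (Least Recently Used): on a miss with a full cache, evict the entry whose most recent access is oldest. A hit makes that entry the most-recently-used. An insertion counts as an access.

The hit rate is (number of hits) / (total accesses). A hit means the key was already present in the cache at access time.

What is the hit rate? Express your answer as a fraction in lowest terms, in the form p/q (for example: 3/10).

Answer: 17/31

Derivation:
LRU simulation (capacity=4):
  1. access Z: MISS. Cache (LRU->MRU): [Z]
  2. access M: MISS. Cache (LRU->MRU): [Z M]
  3. access M: HIT. Cache (LRU->MRU): [Z M]
  4. access M: HIT. Cache (LRU->MRU): [Z M]
  5. access A: MISS. Cache (LRU->MRU): [Z M A]
  6. access M: HIT. Cache (LRU->MRU): [Z A M]
  7. access B: MISS. Cache (LRU->MRU): [Z A M B]
  8. access R: MISS, evict Z. Cache (LRU->MRU): [A M B R]
  9. access B: HIT. Cache (LRU->MRU): [A M R B]
  10. access I: MISS, evict A. Cache (LRU->MRU): [M R B I]
  11. access Z: MISS, evict M. Cache (LRU->MRU): [R B I Z]
  12. access Z: HIT. Cache (LRU->MRU): [R B I Z]
  13. access R: HIT. Cache (LRU->MRU): [B I Z R]
  14. access C: MISS, evict B. Cache (LRU->MRU): [I Z R C]
  15. access T: MISS, evict I. Cache (LRU->MRU): [Z R C T]
  16. access T: HIT. Cache (LRU->MRU): [Z R C T]
  17. access M: MISS, evict Z. Cache (LRU->MRU): [R C T M]
  18. access M: HIT. Cache (LRU->MRU): [R C T M]
  19. access A: MISS, evict R. Cache (LRU->MRU): [C T M A]
  20. access C: HIT. Cache (LRU->MRU): [T M A C]
  21. access S: MISS, evict T. Cache (LRU->MRU): [M A C S]
  22. access S: HIT. Cache (LRU->MRU): [M A C S]
  23. access M: HIT. Cache (LRU->MRU): [A C S M]
  24. access S: HIT. Cache (LRU->MRU): [A C M S]
  25. access M: HIT. Cache (LRU->MRU): [A C S M]
  26. access C: HIT. Cache (LRU->MRU): [A S M C]
  27. access S: HIT. Cache (LRU->MRU): [A M C S]
  28. access M: HIT. Cache (LRU->MRU): [A C S M]
  29. access A: HIT. Cache (LRU->MRU): [C S M A]
  30. access R: MISS, evict C. Cache (LRU->MRU): [S M A R]
  31. access T: MISS, evict S. Cache (LRU->MRU): [M A R T]
Total: 17 hits, 14 misses, 10 evictions

Hit rate = 17/31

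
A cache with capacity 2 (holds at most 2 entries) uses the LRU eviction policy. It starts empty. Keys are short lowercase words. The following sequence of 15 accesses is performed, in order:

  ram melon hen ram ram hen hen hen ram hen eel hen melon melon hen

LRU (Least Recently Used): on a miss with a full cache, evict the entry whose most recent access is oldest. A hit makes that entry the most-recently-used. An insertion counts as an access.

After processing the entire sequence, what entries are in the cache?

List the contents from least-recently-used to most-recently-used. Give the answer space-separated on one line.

Answer: melon hen

Derivation:
LRU simulation (capacity=2):
  1. access ram: MISS. Cache (LRU->MRU): [ram]
  2. access melon: MISS. Cache (LRU->MRU): [ram melon]
  3. access hen: MISS, evict ram. Cache (LRU->MRU): [melon hen]
  4. access ram: MISS, evict melon. Cache (LRU->MRU): [hen ram]
  5. access ram: HIT. Cache (LRU->MRU): [hen ram]
  6. access hen: HIT. Cache (LRU->MRU): [ram hen]
  7. access hen: HIT. Cache (LRU->MRU): [ram hen]
  8. access hen: HIT. Cache (LRU->MRU): [ram hen]
  9. access ram: HIT. Cache (LRU->MRU): [hen ram]
  10. access hen: HIT. Cache (LRU->MRU): [ram hen]
  11. access eel: MISS, evict ram. Cache (LRU->MRU): [hen eel]
  12. access hen: HIT. Cache (LRU->MRU): [eel hen]
  13. access melon: MISS, evict eel. Cache (LRU->MRU): [hen melon]
  14. access melon: HIT. Cache (LRU->MRU): [hen melon]
  15. access hen: HIT. Cache (LRU->MRU): [melon hen]
Total: 9 hits, 6 misses, 4 evictions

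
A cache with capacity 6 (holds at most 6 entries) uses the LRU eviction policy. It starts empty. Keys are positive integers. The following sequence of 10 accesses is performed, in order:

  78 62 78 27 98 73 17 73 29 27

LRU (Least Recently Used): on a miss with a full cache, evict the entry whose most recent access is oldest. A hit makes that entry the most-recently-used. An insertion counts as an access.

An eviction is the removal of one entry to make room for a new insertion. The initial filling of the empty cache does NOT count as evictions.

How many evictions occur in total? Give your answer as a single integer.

Answer: 1

Derivation:
LRU simulation (capacity=6):
  1. access 78: MISS. Cache (LRU->MRU): [78]
  2. access 62: MISS. Cache (LRU->MRU): [78 62]
  3. access 78: HIT. Cache (LRU->MRU): [62 78]
  4. access 27: MISS. Cache (LRU->MRU): [62 78 27]
  5. access 98: MISS. Cache (LRU->MRU): [62 78 27 98]
  6. access 73: MISS. Cache (LRU->MRU): [62 78 27 98 73]
  7. access 17: MISS. Cache (LRU->MRU): [62 78 27 98 73 17]
  8. access 73: HIT. Cache (LRU->MRU): [62 78 27 98 17 73]
  9. access 29: MISS, evict 62. Cache (LRU->MRU): [78 27 98 17 73 29]
  10. access 27: HIT. Cache (LRU->MRU): [78 98 17 73 29 27]
Total: 3 hits, 7 misses, 1 evictions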